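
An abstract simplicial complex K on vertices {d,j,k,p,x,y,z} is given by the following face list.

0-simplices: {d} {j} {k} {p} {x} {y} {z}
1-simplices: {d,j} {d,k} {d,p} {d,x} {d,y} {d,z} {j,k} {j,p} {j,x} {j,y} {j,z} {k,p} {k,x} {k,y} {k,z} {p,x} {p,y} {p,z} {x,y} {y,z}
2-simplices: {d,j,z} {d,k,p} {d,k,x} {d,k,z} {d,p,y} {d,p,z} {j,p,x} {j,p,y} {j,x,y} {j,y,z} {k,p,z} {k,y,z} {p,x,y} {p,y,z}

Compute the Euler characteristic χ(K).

χ(K)=1

n_0=7 n_1=20 n_2=14
χ=+7−20+14=1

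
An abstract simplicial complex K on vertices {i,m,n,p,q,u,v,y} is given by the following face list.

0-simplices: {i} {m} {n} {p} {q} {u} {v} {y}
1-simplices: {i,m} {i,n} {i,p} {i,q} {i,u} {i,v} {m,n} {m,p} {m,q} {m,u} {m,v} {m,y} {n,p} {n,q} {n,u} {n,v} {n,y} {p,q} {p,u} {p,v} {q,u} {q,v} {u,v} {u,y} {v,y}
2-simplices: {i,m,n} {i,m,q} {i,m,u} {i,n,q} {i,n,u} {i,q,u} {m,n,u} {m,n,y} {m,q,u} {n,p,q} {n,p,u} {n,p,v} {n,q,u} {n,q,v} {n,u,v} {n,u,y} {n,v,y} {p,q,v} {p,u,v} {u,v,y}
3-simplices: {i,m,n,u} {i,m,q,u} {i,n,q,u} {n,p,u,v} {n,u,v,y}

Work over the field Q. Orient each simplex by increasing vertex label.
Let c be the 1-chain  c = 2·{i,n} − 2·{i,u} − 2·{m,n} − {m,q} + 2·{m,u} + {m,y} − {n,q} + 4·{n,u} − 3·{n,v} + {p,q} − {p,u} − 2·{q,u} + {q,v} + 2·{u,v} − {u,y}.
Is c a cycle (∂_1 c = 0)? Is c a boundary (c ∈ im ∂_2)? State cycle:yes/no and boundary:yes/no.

cycle:yes boundary:yes

n_0=8 n_1=25 n_2=20 n_3=5  [Q]
∂1: piv[im,in,ip,iq,iu,iv,my] rk=7  ker:mn,mp,mq,mu,mv,np,nq,nu,nv,ny,pq,pu,pv,qu,qv,uv,uy,vy
∂2: piv[imn,imq,imu,inq,inu,iqu,mny,npq,npu,npv,nqv,nuv,nuy,nvy] rk=14  ker:mnu,mqu,nqu,pqv,puv,uvy
∂3: piv[imnu,imqu,inqu,npuv,nuvy] rk=5
∂1c = 0
c vs im∂2: reduces to 0 ⇒ boundary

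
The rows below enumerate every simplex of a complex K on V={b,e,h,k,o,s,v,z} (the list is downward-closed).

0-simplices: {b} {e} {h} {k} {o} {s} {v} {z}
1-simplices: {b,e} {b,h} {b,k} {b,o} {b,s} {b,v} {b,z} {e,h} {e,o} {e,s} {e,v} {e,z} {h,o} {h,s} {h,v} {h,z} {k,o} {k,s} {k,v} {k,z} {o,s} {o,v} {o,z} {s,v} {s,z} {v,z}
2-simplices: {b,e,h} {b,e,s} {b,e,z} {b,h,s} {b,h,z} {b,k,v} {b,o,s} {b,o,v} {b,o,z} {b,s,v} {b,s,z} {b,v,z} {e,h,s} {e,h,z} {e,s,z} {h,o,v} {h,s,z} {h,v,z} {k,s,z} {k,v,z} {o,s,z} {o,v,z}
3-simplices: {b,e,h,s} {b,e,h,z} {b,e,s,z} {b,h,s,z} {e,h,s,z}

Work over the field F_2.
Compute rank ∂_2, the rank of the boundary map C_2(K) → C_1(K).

n_0=8 n_1=26 n_2=22 n_3=5  [Z2]
∂1: piv[be,bh,bk,bo,bs,bv,bz] rk=7  ker:eh,eo,es,ev,ez,ho,hs,hv,hz,ko,ks,kv,kz,os,ov,oz,sv,sz,vz
∂2: piv[beh,bes,bez,bhs,bhz,bkv,bos,bov,boz,bsv,bsz,bvz,hov,hvz,ksz,kvz] rk=16  ker:ehs,ehz,esz,hsz,osz,ovz
∂3: piv[behs,behz,besz,bhsz] rk=4  ker:ehsz
rk∂_2=16

rank∂_2=16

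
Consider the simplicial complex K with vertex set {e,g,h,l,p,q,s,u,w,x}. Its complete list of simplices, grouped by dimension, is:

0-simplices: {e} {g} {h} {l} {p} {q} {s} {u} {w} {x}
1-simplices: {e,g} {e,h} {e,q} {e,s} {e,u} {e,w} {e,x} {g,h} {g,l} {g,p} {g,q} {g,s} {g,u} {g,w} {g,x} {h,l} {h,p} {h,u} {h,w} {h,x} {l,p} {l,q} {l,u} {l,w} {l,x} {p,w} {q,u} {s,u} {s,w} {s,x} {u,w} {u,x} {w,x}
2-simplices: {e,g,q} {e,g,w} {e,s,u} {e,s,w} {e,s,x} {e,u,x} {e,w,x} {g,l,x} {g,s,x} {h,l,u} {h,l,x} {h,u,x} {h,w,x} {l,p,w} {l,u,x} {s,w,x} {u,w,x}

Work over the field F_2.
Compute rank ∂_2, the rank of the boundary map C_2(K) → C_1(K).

n_0=10 n_1=33 n_2=17  [Z2]
∂1: piv[eg,eh,eq,es,eu,ew,ex,gl,gp] rk=9  ker:gh,gq,gs,gu,gw,gx,hl,hp,hu,hw,hx,lp,lq,lu,lw,lx,pw,qu,su,sw,sx,uw,ux,wx
∂2: piv[egq,egw,esu,esw,esx,eux,ewx,glx,gsx,hlu,hlx,hux,hwx,lpw,uwx] rk=15  ker:lux,swx
rk∂_2=15

rank∂_2=15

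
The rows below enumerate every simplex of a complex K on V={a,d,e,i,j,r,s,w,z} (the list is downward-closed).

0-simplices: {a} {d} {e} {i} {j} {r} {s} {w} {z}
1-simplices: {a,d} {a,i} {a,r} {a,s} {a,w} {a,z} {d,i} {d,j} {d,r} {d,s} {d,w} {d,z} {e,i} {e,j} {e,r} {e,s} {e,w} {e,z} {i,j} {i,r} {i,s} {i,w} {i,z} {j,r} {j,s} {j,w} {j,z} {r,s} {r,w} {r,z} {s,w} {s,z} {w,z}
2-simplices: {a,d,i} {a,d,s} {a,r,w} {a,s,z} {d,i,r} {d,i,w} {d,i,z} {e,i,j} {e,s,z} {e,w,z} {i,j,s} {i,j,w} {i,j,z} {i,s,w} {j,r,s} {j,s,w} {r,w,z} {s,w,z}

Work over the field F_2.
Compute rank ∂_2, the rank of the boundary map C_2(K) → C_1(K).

n_0=9 n_1=33 n_2=18  [Z2]
∂1: piv[ad,ai,ar,as,aw,az,dj,ei] rk=8  ker:di,dr,ds,dw,dz,ej,er,es,ew,ez,ij,ir,is,iw,iz,jr,js,jw,jz,rs,rw,rz,sw,sz,wz
∂2: piv[adi,ads,arw,asz,dir,diw,diz,eij,esz,ewz,ijs,ijw,ijz,isw,jrs,rwz,swz] rk=17  ker:jsw
rk∂_2=17

rank∂_2=17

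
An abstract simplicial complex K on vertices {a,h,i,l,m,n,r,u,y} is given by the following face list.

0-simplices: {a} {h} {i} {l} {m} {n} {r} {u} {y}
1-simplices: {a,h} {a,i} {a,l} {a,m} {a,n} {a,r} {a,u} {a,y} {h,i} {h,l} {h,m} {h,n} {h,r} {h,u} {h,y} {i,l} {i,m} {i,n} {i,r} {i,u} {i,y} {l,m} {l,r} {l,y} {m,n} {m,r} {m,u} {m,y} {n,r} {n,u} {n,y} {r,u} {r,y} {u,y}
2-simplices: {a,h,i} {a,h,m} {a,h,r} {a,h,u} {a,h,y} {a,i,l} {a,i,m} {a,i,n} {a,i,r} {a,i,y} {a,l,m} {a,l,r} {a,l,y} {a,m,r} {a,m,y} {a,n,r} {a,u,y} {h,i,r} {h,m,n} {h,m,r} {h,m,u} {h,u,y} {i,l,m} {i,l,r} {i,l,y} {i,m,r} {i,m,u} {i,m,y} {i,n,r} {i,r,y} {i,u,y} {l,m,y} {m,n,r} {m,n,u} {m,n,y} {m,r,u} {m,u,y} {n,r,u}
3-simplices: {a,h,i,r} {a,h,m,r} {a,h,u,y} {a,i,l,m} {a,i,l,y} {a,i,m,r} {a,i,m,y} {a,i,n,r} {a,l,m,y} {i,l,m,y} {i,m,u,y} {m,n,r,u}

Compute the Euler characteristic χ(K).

n_0=9 n_1=34 n_2=38 n_3=12
χ=+9−34+38−12=1

χ(K)=1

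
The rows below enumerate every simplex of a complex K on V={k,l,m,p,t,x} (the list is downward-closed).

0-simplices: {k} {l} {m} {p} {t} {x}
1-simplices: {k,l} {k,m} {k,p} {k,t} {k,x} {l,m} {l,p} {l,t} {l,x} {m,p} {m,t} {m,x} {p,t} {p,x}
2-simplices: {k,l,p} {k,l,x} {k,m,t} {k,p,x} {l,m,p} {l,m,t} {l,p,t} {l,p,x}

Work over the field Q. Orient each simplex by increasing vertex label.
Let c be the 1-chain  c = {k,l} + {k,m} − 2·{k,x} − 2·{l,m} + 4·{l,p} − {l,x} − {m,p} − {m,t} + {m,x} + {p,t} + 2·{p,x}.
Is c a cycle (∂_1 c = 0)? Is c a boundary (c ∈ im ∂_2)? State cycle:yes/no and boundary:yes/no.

cycle:yes boundary:no

n_0=6 n_1=14 n_2=8  [Q]
∂1: piv[kl,km,kp,kt,kx] rk=5  ker:lm,lp,lt,lx,mp,mt,mx,pt,px
∂2: piv[klp,klx,kmt,kpx,lmp,lmt,lpt] rk=7  ker:lpx
∂1c = 0
c vs im∂2: residual ≠ 0 ⇒ not boundary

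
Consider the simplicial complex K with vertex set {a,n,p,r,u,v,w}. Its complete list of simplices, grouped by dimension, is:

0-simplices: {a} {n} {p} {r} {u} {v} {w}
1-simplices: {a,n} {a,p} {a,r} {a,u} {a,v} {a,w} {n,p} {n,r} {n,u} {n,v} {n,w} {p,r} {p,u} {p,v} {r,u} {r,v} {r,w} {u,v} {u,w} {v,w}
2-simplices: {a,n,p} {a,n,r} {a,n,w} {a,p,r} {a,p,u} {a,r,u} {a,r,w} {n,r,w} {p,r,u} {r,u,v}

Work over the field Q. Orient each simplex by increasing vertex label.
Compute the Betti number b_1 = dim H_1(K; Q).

n_0=7 n_1=20 n_2=10  [Q]
∂1: piv[an,ap,ar,au,av,aw] rk=6  ker:np,nr,nu,nv,nw,pr,pu,pv,ru,rv,rw,uv,uw,vw
∂2: piv[anp,anr,anw,apr,apu,aru,arw,ruv] rk=8  ker:nrw,pru
b_1=(20−6)−8=6

b_1=6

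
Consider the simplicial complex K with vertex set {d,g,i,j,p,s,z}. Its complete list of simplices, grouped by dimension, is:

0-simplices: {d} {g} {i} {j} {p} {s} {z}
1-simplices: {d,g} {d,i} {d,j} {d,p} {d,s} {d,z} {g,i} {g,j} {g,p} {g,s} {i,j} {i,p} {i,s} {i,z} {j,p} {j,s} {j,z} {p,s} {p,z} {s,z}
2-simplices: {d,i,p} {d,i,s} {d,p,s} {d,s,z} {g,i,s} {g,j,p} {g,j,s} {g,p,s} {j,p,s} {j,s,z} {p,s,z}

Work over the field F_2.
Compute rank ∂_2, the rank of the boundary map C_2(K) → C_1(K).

n_0=7 n_1=20 n_2=11  [Z2]
∂1: piv[dg,di,dj,dp,ds,dz] rk=6  ker:gi,gj,gp,gs,ij,ip,is,iz,jp,js,jz,ps,pz,sz
∂2: piv[dip,dis,dps,dsz,gis,gjp,gjs,gps,jsz,psz] rk=10  ker:jps
rk∂_2=10

rank∂_2=10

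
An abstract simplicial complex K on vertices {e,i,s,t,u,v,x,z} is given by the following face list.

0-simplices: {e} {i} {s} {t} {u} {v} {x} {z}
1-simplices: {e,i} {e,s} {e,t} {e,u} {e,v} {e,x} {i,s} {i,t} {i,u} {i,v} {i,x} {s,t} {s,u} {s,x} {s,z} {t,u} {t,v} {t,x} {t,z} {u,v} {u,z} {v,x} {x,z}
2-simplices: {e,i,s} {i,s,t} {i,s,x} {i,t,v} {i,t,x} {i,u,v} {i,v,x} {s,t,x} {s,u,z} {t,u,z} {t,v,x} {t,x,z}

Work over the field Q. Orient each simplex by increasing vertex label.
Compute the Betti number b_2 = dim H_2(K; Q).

n_0=8 n_1=23 n_2=12  [Q]
∂1: piv[ei,es,et,eu,ev,ex,sz] rk=7  ker:is,it,iu,iv,ix,st,su,sx,tu,tv,tx,tz,uv,uz,vx,xz
∂2: piv[eis,ist,isx,itv,itx,iuv,ivx,suz,tuz,txz] rk=10  ker:stx,tvx
b_2=(12−10)−0=2

b_2=2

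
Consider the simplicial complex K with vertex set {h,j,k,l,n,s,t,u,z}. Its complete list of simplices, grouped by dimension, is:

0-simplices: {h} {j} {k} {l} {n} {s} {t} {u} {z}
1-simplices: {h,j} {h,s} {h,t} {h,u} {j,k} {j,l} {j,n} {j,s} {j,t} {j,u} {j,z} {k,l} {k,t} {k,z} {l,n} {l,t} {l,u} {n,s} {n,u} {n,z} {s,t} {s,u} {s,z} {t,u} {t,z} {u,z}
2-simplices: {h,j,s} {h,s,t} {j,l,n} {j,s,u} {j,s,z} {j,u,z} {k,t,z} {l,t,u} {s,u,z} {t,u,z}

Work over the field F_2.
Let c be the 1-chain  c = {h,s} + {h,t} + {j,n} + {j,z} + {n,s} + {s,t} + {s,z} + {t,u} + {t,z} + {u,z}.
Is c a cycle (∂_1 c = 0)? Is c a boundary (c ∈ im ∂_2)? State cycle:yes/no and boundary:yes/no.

n_0=9 n_1=26 n_2=10  [Z2]
∂1: piv[hj,hs,ht,hu,jk,jl,jn,jz] rk=8  ker:js,jt,ju,kl,kt,kz,ln,lt,lu,ns,nu,nz,st,su,sz,tu,tz,uz
∂2: piv[hjs,hst,jln,jsu,jsz,juz,ktz,ltu,tuz] rk=9  ker:suz
∂1c = 0
c vs im∂2: residual ≠ 0 ⇒ not boundary

cycle:yes boundary:no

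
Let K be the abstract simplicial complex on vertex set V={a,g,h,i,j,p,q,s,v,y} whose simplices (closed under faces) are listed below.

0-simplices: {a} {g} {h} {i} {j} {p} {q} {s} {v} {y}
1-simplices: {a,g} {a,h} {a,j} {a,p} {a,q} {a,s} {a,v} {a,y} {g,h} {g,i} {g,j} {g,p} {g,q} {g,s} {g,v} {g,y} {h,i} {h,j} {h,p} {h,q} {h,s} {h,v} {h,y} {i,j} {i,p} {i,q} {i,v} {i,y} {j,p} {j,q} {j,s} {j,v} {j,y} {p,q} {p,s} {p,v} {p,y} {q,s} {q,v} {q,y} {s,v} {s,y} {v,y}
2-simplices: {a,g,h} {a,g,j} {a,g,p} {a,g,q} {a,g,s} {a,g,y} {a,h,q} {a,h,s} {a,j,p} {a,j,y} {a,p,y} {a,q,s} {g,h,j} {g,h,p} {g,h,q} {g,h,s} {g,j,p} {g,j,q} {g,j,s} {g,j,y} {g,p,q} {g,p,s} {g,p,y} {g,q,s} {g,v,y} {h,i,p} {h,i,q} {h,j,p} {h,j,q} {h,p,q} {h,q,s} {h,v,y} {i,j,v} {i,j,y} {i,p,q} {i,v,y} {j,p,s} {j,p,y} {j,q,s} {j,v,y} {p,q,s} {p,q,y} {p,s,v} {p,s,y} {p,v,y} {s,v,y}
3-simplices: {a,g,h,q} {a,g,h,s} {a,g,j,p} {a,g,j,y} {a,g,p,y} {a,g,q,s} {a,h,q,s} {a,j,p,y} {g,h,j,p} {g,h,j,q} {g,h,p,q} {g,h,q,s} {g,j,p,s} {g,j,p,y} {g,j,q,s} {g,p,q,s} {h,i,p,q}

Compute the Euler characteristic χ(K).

n_0=10 n_1=43 n_2=46 n_3=17
χ=+10−43+46−17=-4

χ(K)=-4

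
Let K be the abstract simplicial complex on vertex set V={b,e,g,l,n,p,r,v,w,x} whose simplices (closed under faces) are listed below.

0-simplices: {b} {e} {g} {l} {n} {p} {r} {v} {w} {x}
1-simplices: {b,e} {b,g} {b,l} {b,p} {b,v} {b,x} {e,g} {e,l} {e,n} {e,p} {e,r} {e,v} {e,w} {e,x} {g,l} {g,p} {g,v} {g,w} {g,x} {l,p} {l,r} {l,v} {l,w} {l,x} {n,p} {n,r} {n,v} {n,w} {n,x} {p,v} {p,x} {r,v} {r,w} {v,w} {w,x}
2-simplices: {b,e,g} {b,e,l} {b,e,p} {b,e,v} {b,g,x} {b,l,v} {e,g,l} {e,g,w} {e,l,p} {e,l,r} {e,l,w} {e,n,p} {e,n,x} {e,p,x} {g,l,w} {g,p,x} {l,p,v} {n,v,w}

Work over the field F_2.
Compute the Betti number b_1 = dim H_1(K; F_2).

n_0=10 n_1=35 n_2=18  [Z2]
∂1: piv[be,bg,bl,bp,bv,bx,en,er,ew] rk=9  ker:eg,el,ep,ev,ex,gl,gp,gv,gw,gx,lp,lr,lv,lw,lx,np,nr,nv,nw,nx,pv,px,rv,rw,vw,wx
∂2: piv[beg,bel,bep,bev,bgx,blv,egl,egw,elp,elr,elw,enp,enx,epx,gpx,lpv,nvw] rk=17  ker:glw
b_1=(35−9)−17=9

b_1=9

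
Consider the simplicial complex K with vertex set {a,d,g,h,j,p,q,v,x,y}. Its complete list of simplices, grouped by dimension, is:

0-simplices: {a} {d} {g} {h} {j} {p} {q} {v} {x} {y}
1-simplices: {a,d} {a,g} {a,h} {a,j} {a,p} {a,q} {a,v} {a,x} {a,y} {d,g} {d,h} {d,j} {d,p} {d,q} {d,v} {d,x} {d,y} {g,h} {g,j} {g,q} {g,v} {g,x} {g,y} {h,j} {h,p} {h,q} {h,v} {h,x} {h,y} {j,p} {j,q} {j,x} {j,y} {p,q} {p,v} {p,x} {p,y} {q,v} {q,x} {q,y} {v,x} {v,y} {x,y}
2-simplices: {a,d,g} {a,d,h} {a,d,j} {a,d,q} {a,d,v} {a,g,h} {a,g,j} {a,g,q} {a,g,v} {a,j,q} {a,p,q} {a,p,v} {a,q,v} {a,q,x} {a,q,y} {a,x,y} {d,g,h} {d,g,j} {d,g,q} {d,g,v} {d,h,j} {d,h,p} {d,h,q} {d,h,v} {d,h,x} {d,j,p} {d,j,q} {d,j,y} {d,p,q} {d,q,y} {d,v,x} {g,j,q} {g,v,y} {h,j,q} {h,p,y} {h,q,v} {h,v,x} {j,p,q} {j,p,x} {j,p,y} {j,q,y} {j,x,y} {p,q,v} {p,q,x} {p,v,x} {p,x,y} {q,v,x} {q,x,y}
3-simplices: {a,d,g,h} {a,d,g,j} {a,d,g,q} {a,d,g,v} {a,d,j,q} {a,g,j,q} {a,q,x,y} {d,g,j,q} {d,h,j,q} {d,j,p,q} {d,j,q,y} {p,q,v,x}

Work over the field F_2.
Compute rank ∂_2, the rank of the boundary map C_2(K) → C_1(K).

rank∂_2=32

n_0=10 n_1=43 n_2=48 n_3=12  [Z2]
∂1: piv[ad,ag,ah,aj,ap,aq,av,ax,ay] rk=9  ker:dg,dh,dj,dp,dq,dv,dx,dy,gh,gj,gq,gv,gx,gy,hj,hp,hq,hv,hx,hy,jp,jq,jx,jy,pq,pv,px,py,qv,qx,qy,vx,vy,xy
∂2: piv[adg,adh,adj,adq,adv,agh,agj,agq,agv,ajq,apq,apv,aqv,aqx,aqy,axy,dhj,dhp,dhq,dhv,dhx,djp,djy,dpq,dqy,dvx,gvy,hpy,jpx,jpy,jxy,pvx] rk=32  ker:dgh,dgj,dgq,dgv,djq,gjq,hjq,hqv,hvx,jpq,jqy,pqv,pqx,pxy,qvx,qxy
∂3: piv[adgh,adgj,adgq,adgv,adjq,agjq,aqxy,dhjq,djpq,djqy,pqvx] rk=11  ker:dgjq
rk∂_2=32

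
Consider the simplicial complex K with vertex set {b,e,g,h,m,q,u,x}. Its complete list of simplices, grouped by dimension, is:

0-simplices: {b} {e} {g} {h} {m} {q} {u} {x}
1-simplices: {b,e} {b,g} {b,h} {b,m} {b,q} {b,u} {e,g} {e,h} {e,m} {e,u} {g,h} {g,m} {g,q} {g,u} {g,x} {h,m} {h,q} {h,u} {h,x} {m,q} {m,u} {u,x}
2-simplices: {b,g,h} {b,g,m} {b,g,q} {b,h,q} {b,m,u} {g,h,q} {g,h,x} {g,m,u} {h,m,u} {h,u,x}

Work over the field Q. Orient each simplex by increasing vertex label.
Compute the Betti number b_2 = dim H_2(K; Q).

n_0=8 n_1=22 n_2=10  [Q]
∂1: piv[be,bg,bh,bm,bq,bu,gx] rk=7  ker:eg,eh,em,eu,gh,gm,gq,gu,hm,hq,hu,hx,mq,mu,ux
∂2: piv[bgh,bgm,bgq,bhq,bmu,ghx,gmu,hmu,hux] rk=9  ker:ghq
b_2=(10−9)−0=1

b_2=1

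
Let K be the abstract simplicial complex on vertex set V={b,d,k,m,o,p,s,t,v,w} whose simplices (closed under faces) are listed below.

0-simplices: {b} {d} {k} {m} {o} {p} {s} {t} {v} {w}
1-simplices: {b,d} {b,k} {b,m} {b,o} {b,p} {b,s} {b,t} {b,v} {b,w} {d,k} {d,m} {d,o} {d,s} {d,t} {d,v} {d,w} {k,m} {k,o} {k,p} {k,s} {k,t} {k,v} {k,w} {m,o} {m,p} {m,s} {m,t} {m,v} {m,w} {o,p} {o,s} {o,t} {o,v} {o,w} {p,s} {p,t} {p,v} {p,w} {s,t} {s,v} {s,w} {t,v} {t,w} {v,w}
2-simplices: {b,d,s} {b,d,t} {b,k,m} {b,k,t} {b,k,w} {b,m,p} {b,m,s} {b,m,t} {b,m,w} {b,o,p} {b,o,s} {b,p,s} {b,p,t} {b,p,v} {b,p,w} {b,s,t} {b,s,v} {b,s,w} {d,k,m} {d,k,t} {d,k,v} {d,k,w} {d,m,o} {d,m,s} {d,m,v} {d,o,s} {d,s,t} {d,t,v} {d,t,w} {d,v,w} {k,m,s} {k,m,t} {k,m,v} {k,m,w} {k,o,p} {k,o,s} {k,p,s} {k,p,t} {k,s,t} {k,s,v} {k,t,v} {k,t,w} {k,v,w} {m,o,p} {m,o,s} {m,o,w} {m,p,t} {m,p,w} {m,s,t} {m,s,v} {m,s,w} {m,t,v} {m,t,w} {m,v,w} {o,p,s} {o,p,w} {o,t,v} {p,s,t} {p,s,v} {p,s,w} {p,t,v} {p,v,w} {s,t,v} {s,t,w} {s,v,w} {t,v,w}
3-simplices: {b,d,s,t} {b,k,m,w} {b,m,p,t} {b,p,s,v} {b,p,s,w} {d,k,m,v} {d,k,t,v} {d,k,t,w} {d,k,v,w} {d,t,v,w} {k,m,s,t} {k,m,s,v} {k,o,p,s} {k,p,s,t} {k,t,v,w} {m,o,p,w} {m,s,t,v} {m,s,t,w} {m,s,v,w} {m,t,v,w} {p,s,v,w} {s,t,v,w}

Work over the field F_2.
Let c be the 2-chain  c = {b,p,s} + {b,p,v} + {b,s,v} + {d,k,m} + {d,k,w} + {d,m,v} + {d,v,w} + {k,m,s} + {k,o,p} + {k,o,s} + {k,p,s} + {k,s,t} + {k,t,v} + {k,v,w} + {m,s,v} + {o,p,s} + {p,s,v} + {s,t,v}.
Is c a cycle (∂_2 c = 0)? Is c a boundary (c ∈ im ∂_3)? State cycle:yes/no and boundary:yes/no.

cycle:yes boundary:no

n_0=10 n_1=44 n_2=66 n_3=22  [Z2]
∂1: piv[bd,bk,bm,bo,bp,bs,bt,bv,bw] rk=9  ker:dk,dm,do,ds,dt,dv,dw,km,ko,kp,ks,kt,kv,kw,mo,mp,ms,mt,mv,mw,op,os,ot,ov,ow,ps,pt,pv,pw,st,sv,sw,tv,tw,vw
∂2: piv[bds,bdt,bkm,bkt,bkw,bmp,bms,bmt,bmw,bop,bos,bps,bpt,bpv,bpw,bst,bsv,bsw,dkm,dkt,dkv,dkw,dmo,dmv,dos,dtv,dtw,dvw,kms,kop,kos,ksv,mow,otv] rk=34  ker:dms,dst,kmt,kmv,kmw,kps,kpt,kst,ktv,ktw,kvw,mop,mos,mpt,mpw,mst,msv,msw,mtv,mtw,mvw,ops,opw,pst,psv,psw,ptv,pvw,stv,stw,svw,tvw
∂3: piv[bdst,bkmw,bmpt,bpsv,bpsw,dkmv,dktv,dktw,dkvw,dtvw,kmst,kmsv,kops,kpst,mopw,mstv,mstw,msvw,mtvw,psvw] rk=20  ker:ktvw,stvw
∂2c = 0
c vs im∂3: residual ≠ 0 ⇒ not boundary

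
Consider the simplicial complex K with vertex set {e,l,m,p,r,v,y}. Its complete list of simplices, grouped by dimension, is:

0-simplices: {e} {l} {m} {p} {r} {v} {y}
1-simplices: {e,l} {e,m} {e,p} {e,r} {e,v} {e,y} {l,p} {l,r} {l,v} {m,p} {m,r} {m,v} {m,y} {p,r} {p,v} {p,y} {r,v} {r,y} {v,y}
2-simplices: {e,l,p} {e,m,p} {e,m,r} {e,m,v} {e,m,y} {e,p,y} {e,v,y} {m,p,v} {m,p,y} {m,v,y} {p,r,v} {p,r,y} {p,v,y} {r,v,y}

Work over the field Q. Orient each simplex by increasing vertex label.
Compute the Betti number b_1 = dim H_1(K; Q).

n_0=7 n_1=19 n_2=14  [Q]
∂1: piv[el,em,ep,er,ev,ey] rk=6  ker:lp,lr,lv,mp,mr,mv,my,pr,pv,py,rv,ry,vy
∂2: piv[elp,emp,emr,emv,emy,epy,evy,mpv,prv,pry] rk=10  ker:mpy,mvy,pvy,rvy
b_1=(19−6)−10=3

b_1=3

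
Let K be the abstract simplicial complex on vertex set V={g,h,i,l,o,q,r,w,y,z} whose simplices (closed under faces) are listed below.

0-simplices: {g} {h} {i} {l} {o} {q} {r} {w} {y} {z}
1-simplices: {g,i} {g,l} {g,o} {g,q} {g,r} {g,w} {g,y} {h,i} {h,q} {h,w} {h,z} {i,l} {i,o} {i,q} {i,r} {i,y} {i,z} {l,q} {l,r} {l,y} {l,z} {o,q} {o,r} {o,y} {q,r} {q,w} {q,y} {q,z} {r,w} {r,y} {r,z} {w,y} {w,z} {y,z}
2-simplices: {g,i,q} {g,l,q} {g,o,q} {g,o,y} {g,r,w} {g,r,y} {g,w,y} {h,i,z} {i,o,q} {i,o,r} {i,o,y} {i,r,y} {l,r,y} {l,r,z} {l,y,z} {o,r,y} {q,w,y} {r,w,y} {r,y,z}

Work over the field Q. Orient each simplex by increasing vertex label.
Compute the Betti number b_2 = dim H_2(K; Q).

n_0=10 n_1=34 n_2=19  [Q]
∂1: piv[gi,gl,go,gq,gr,gw,gy,hi,hz] rk=9  ker:hq,hw,il,io,iq,ir,iy,iz,lq,lr,ly,lz,oq,or,oy,qr,qw,qy,qz,rw,ry,rz,wy,wz,yz
∂2: piv[giq,glq,goq,goy,grw,gry,gwy,hiz,ioq,ior,ioy,iry,lry,lrz,lyz,qwy] rk=16  ker:ory,rwy,ryz
b_2=(19−16)−0=3

b_2=3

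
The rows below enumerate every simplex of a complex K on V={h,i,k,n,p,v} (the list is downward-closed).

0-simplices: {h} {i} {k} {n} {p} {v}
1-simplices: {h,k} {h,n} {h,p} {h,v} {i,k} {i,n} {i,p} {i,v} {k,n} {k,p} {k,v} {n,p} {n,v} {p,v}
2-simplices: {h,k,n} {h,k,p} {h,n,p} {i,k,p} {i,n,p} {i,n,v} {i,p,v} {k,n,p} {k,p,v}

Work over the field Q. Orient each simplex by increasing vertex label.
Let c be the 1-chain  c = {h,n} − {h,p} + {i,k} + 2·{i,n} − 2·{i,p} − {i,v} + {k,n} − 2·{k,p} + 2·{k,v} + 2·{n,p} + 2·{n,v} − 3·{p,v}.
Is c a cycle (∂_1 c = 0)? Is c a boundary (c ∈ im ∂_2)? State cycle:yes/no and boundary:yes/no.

cycle:yes boundary:yes

n_0=6 n_1=14 n_2=9  [Q]
∂1: piv[hk,hn,hp,hv,ik] rk=5  ker:in,ip,iv,kn,kp,kv,np,nv,pv
∂2: piv[hkn,hkp,hnp,ikp,inp,inv,ipv,kpv] rk=8  ker:knp
∂1c = 0
c vs im∂2: reduces to 0 ⇒ boundary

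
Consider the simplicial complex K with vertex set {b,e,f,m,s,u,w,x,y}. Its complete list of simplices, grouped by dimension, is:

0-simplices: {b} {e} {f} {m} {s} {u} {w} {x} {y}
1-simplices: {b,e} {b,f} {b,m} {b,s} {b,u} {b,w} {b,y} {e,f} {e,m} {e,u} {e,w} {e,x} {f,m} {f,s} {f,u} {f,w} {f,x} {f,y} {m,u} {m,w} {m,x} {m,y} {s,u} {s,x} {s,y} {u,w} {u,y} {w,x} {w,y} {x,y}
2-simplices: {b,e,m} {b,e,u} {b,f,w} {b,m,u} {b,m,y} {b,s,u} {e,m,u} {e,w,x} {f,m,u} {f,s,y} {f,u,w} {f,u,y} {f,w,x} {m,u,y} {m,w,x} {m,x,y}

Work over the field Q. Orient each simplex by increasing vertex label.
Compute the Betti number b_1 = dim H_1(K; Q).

n_0=9 n_1=30 n_2=16  [Q]
∂1: piv[be,bf,bm,bs,bu,bw,by,ex] rk=8  ker:ef,em,eu,ew,fm,fs,fu,fw,fx,fy,mu,mw,mx,my,su,sx,sy,uw,uy,wx,wy,xy
∂2: piv[bem,beu,bfw,bmu,bmy,bsu,ewx,fmu,fsy,fuw,fuy,fwx,muy,mwx,mxy] rk=15  ker:emu
b_1=(30−8)−15=7

b_1=7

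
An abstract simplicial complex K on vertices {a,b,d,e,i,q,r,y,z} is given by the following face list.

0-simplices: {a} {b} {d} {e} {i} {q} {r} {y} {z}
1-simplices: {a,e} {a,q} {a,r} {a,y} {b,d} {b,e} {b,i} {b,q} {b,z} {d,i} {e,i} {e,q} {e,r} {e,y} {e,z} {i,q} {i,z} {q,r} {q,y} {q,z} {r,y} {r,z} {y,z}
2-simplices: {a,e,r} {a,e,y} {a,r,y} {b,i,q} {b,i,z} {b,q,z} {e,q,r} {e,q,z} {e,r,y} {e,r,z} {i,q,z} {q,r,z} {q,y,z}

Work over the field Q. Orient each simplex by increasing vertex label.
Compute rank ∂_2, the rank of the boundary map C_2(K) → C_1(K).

rank∂_2=10

n_0=9 n_1=23 n_2=13  [Q]
∂1: piv[ae,aq,ar,ay,bd,be,bi,bz] rk=8  ker:bq,di,ei,eq,er,ey,ez,iq,iz,qr,qy,qz,ry,rz,yz
∂2: piv[aer,aey,ary,biq,biz,bqz,eqr,eqz,erz,qyz] rk=10  ker:ery,iqz,qrz
rk∂_2=10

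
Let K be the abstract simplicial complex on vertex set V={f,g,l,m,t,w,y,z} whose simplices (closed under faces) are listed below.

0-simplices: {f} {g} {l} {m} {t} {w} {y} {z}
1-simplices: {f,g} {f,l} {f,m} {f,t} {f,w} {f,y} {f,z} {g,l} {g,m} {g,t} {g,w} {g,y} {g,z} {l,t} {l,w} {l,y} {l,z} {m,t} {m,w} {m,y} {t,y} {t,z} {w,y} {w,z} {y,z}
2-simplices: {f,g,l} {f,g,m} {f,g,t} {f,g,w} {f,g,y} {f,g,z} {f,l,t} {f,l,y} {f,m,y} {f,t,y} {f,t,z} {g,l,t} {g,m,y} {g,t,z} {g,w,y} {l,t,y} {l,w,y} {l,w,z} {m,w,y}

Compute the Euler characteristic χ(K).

n_0=8 n_1=25 n_2=19
χ=+8−25+19=2

χ(K)=2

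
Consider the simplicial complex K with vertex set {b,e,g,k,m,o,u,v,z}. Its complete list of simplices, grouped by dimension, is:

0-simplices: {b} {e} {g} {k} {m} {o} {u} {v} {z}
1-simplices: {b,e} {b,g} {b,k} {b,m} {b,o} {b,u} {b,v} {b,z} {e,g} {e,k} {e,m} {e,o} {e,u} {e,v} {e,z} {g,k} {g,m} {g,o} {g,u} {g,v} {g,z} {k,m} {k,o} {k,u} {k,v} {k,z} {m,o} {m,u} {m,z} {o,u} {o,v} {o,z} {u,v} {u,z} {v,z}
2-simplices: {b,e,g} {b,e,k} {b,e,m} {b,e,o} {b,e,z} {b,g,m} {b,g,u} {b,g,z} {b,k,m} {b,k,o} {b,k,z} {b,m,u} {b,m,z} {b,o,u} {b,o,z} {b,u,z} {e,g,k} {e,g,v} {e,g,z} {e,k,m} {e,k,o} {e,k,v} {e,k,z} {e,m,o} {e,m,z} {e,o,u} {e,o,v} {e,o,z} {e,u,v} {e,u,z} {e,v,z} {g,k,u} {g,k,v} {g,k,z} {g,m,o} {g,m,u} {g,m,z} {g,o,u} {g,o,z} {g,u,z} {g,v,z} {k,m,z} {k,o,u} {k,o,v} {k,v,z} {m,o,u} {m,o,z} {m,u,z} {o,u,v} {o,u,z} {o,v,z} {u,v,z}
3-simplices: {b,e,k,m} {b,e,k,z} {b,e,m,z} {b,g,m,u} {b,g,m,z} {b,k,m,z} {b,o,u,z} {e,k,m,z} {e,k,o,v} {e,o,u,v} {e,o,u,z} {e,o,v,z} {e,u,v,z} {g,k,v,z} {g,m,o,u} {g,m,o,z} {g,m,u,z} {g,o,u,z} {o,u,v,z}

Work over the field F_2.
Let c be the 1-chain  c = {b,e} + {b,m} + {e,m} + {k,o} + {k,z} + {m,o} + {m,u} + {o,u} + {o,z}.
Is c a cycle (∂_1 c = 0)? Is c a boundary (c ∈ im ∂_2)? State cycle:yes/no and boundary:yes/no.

n_0=9 n_1=35 n_2=52 n_3=19  [Z2]
∂1: piv[be,bg,bk,bm,bo,bu,bv,bz] rk=8  ker:eg,ek,em,eo,eu,ev,ez,gk,gm,go,gu,gv,gz,km,ko,ku,kv,kz,mo,mu,mz,ou,ov,oz,uv,uz,vz
∂2: piv[beg,bek,bem,beo,bez,bgm,bgu,bgz,bkm,bko,bkz,bmu,bmz,bou,boz,buz,egk,egv,ekv,emo,eou,eov,euv,evz,gku,gmo] rk=26  ker:egz,ekm,eko,ekz,emz,eoz,euz,gkv,gkz,gmu,gmz,gou,goz,guz,gvz,kmz,kou,kov,kvz,mou,moz,muz,ouv,ouz,ovz,uvz
∂3: piv[bekm,bekz,bemz,bgmu,bgmz,bkmz,bouz,ekov,eouv,eouz,eovz,euvz,gkvz,gmou,gmoz,gmuz,gouz] rk=17  ker:ekmz,ouvz
∂1c = 0
c vs im∂2: reduces to 0 ⇒ boundary

cycle:yes boundary:yes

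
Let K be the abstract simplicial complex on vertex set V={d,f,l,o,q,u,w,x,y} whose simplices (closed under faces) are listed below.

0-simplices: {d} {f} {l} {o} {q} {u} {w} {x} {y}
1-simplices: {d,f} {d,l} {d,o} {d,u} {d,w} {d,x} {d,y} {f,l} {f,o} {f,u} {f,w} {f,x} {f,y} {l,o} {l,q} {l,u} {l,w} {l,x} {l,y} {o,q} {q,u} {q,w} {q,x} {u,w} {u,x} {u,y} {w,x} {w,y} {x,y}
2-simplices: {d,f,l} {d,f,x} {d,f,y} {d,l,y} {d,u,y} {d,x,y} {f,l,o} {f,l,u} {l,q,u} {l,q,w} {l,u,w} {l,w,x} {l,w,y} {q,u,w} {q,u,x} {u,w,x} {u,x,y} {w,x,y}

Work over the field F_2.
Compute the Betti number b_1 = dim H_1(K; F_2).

b_1=4

n_0=9 n_1=29 n_2=18  [Z2]
∂1: piv[df,dl,do,du,dw,dx,dy,lq] rk=8  ker:fl,fo,fu,fw,fx,fy,lo,lu,lw,lx,ly,oq,qu,qw,qx,uw,ux,uy,wx,wy,xy
∂2: piv[dfl,dfx,dfy,dly,duy,dxy,flo,flu,lqu,lqw,luw,lwx,lwy,qux,uwx,uxy,wxy] rk=17  ker:quw
b_1=(29−8)−17=4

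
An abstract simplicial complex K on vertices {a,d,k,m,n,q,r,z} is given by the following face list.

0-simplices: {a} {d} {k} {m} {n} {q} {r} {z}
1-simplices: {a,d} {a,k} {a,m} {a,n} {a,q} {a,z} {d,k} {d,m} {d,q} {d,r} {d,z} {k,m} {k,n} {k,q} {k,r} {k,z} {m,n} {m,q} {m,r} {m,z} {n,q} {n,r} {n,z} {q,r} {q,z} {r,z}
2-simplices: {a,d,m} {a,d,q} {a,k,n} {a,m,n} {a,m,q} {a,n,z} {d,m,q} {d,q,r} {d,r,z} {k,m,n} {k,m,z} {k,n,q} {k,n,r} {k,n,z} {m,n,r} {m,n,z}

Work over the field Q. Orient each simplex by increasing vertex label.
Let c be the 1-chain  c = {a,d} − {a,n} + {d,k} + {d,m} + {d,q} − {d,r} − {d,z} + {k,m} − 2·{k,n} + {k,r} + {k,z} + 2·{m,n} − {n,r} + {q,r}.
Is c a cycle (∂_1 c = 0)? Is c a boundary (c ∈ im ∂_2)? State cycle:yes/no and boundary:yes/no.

n_0=8 n_1=26 n_2=16  [Q]
∂1: piv[ad,ak,am,an,aq,az,dr] rk=7  ker:dk,dm,dq,dz,km,kn,kq,kr,kz,mn,mq,mr,mz,nq,nr,nz,qr,qz,rz
∂2: piv[adm,adq,akn,amn,amq,anz,dqr,drz,kmn,kmz,knq,knr,knz,mnr] rk=14  ker:dmq,mnz
∂1c = 0
c vs im∂2: residual ≠ 0 ⇒ not boundary

cycle:yes boundary:no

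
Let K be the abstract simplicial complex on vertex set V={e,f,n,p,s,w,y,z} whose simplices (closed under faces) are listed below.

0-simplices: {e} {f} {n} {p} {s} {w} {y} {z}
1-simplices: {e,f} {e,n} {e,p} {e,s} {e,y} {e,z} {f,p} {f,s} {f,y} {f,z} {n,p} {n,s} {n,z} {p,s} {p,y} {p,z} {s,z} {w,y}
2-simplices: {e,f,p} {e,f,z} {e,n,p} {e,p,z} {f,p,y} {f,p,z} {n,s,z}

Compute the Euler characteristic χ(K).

χ(K)=-3

n_0=8 n_1=18 n_2=7
χ=+8−18+7=-3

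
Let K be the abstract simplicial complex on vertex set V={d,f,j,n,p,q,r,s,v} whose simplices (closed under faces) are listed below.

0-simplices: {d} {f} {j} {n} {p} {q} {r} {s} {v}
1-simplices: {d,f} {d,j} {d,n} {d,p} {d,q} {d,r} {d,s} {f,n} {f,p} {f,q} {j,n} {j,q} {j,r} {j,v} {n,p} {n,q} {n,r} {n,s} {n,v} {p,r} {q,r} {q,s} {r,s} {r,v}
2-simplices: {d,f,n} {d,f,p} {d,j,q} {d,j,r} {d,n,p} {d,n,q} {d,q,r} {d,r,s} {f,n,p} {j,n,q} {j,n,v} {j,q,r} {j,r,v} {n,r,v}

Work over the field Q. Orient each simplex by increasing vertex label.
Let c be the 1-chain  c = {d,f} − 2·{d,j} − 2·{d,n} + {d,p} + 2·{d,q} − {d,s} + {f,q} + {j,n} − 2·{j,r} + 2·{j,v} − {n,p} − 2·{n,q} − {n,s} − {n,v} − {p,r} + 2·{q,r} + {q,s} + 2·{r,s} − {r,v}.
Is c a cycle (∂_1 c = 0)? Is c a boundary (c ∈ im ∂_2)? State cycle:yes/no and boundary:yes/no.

n_0=9 n_1=24 n_2=14  [Q]
∂1: piv[df,dj,dn,dp,dq,dr,ds,jv] rk=8  ker:fn,fp,fq,jn,jq,jr,np,nq,nr,ns,nv,pr,qr,qs,rs,rv
∂2: piv[dfn,dfp,djq,djr,dnp,dnq,dqr,drs,jnq,jnv,jrv,nrv] rk=12  ker:fnp,jqr
∂1c = {d} − 3·{j} + 4·{n} + {p} − 2·{q} − 2·{r} + {s}

cycle:no boundary:no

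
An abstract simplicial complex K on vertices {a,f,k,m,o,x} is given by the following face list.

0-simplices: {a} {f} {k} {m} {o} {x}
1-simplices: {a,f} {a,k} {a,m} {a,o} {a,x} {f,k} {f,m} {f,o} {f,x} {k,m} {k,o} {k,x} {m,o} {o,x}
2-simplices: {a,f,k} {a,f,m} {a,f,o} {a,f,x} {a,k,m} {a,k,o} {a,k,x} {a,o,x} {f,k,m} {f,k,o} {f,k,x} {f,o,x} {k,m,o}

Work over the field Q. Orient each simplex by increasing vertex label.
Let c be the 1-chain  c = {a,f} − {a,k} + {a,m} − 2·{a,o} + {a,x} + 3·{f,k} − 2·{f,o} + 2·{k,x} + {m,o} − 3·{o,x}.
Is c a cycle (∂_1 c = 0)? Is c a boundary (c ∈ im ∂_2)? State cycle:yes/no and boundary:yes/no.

cycle:yes boundary:yes

n_0=6 n_1=14 n_2=13  [Q]
∂1: piv[af,ak,am,ao,ax] rk=5  ker:fk,fm,fo,fx,km,ko,kx,mo,ox
∂2: piv[afk,afm,afo,afx,akm,ako,akx,aox,kmo] rk=9  ker:fkm,fko,fkx,fox
∂1c = 0
c vs im∂2: reduces to 0 ⇒ boundary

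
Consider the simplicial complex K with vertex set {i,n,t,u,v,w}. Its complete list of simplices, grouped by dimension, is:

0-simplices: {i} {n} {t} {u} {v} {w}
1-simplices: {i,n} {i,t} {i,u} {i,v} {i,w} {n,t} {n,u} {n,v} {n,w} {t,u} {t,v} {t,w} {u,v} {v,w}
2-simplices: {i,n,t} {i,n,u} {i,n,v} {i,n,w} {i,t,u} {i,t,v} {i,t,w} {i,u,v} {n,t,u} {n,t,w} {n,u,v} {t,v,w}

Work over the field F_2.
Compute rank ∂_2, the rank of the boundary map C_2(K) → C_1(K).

rank∂_2=9

n_0=6 n_1=14 n_2=12  [Z2]
∂1: piv[in,it,iu,iv,iw] rk=5  ker:nt,nu,nv,nw,tu,tv,tw,uv,vw
∂2: piv[int,inu,inv,inw,itu,itv,itw,iuv,tvw] rk=9  ker:ntu,ntw,nuv
rk∂_2=9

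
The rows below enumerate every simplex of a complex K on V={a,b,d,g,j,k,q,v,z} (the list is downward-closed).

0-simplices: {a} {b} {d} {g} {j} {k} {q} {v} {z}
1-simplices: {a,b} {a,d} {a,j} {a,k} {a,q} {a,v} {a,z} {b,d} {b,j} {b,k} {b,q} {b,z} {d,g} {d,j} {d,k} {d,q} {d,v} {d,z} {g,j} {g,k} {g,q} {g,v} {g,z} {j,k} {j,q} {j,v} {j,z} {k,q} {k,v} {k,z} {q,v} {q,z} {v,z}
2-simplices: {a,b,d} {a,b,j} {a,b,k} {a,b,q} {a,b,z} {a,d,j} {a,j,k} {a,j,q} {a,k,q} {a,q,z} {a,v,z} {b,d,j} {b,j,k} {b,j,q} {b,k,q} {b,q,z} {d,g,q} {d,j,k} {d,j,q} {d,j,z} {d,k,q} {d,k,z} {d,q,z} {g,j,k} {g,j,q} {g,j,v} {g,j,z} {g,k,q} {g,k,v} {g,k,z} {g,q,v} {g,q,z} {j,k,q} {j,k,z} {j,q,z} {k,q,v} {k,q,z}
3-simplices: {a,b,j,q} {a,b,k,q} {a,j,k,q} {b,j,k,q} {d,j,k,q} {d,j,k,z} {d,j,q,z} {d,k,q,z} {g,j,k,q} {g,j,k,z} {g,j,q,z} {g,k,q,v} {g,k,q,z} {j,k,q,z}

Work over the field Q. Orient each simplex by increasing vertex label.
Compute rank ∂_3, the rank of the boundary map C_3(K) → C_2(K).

n_0=9 n_1=33 n_2=37 n_3=14  [Q]
∂1: piv[ab,ad,aj,ak,aq,av,az,dg] rk=8  ker:bd,bj,bk,bq,bz,dj,dk,dq,dv,dz,gj,gk,gq,gv,gz,jk,jq,jv,jz,kq,kv,kz,qv,qz,vz
∂2: piv[abd,abj,abk,abq,abz,adj,ajk,ajq,akq,aqz,avz,dgq,djk,djq,djz,dkz,dqz,gjk,gjq,gjv,gjz,gkv,gqv] rk=23  ker:bdj,bjk,bjq,bkq,bqz,dkq,gkq,gkz,gqz,jkq,jkz,jqz,kqv,kqz
∂3: piv[abjq,abkq,ajkq,bjkq,djkq,djkz,djqz,dkqz,gjkq,gjkz,gjqz,gkqv] rk=12  ker:gkqz,jkqz
rk∂_3=12

rank∂_3=12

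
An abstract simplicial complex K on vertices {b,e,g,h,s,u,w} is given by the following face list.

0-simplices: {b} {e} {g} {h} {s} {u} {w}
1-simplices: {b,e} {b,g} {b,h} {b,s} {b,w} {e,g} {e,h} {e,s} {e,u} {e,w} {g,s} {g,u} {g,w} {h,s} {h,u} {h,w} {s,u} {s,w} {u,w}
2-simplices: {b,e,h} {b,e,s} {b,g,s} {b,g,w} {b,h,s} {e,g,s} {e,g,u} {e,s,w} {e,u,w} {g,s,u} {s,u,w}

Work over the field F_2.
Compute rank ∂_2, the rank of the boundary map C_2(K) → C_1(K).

rank∂_2=10

n_0=7 n_1=19 n_2=11  [Z2]
∂1: piv[be,bg,bh,bs,bw,eu] rk=6  ker:eg,eh,es,ew,gs,gu,gw,hs,hu,hw,su,sw,uw
∂2: piv[beh,bes,bgs,bgw,bhs,egs,egu,esw,euw,gsu] rk=10  ker:suw
rk∂_2=10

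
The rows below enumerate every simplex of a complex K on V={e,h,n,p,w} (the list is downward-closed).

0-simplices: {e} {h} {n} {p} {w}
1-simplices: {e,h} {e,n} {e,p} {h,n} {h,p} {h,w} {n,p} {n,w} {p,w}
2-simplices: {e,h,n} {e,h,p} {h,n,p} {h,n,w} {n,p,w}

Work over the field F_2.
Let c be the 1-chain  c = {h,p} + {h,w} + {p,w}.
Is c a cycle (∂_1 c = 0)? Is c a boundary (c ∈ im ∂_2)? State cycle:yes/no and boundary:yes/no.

n_0=5 n_1=9 n_2=5  [Z2]
∂1: piv[eh,en,ep,hw] rk=4  ker:hn,hp,np,nw,pw
∂2: piv[ehn,ehp,hnp,hnw,npw] rk=5
∂1c = 0
c vs im∂2: reduces to 0 ⇒ boundary

cycle:yes boundary:yes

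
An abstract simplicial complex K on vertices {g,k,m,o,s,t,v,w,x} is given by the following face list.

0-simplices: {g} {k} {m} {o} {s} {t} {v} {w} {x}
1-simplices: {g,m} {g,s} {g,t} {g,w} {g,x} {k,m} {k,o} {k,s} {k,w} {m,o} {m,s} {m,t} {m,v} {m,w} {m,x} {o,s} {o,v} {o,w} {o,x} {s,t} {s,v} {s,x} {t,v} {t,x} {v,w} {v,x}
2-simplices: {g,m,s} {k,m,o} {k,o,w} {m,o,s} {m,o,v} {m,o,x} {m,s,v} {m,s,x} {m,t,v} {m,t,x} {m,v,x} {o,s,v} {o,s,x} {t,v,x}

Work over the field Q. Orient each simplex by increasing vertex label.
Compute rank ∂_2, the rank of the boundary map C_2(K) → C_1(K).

n_0=9 n_1=26 n_2=14  [Q]
∂1: piv[gm,gs,gt,gw,gx,km,ko,mv] rk=8  ker:ks,kw,mo,ms,mt,mw,mx,os,ov,ow,ox,st,sv,sx,tv,tx,vw,vx
∂2: piv[gms,kmo,kow,mos,mov,mox,msv,msx,mtv,mtx,mvx] rk=11  ker:osv,osx,tvx
rk∂_2=11

rank∂_2=11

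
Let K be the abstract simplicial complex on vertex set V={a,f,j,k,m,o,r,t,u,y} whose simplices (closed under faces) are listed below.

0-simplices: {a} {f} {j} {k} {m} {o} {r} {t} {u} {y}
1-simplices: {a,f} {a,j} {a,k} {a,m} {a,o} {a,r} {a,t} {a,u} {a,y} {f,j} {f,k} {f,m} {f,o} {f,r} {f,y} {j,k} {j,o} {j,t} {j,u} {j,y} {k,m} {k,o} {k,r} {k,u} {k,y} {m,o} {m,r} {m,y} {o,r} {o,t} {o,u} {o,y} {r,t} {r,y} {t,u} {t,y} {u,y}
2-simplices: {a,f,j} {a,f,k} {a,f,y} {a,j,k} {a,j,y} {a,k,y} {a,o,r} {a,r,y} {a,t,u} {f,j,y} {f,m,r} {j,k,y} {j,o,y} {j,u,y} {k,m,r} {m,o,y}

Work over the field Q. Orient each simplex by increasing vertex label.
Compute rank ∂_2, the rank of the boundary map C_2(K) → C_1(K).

rank∂_2=14

n_0=10 n_1=37 n_2=16  [Q]
∂1: piv[af,aj,ak,am,ao,ar,at,au,ay] rk=9  ker:fj,fk,fm,fo,fr,fy,jk,jo,jt,ju,jy,km,ko,kr,ku,ky,mo,mr,my,or,ot,ou,oy,rt,ry,tu,ty,uy
∂2: piv[afj,afk,afy,ajk,ajy,aky,aor,ary,atu,fmr,joy,juy,kmr,moy] rk=14  ker:fjy,jky
rk∂_2=14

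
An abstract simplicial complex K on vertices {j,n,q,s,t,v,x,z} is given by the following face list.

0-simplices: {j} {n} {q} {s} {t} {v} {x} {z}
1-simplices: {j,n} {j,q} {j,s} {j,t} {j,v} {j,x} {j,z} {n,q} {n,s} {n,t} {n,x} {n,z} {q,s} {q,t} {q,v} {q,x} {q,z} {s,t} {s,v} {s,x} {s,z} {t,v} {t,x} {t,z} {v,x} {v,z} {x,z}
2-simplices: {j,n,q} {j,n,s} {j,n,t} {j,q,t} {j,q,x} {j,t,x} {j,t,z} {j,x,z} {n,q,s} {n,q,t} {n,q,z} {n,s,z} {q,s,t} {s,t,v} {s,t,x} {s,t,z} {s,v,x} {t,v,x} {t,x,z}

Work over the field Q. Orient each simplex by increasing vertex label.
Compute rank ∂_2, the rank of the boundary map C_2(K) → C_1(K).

rank∂_2=16

n_0=8 n_1=27 n_2=19  [Q]
∂1: piv[jn,jq,js,jt,jv,jx,jz] rk=7  ker:nq,ns,nt,nx,nz,qs,qt,qv,qx,qz,st,sv,sx,sz,tv,tx,tz,vx,vz,xz
∂2: piv[jnq,jns,jnt,jqt,jqx,jtx,jtz,jxz,nqs,nqz,nsz,qst,stv,stx,stz,svx] rk=16  ker:nqt,tvx,txz
rk∂_2=16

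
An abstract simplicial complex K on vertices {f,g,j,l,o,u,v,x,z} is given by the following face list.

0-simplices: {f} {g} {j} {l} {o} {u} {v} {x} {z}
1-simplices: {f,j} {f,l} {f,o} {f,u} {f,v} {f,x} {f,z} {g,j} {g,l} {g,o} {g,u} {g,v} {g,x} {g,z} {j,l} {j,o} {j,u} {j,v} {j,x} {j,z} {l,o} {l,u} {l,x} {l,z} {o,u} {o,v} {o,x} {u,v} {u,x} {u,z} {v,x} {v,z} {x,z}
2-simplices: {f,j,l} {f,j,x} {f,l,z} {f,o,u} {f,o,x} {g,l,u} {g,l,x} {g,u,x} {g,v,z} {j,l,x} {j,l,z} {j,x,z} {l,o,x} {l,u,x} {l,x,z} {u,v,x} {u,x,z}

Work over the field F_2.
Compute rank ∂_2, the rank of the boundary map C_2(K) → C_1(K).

n_0=9 n_1=33 n_2=17  [Z2]
∂1: piv[fj,fl,fo,fu,fv,fx,fz,gj] rk=8  ker:gl,go,gu,gv,gx,gz,jl,jo,ju,jv,jx,jz,lo,lu,lx,lz,ou,ov,ox,uv,ux,uz,vx,vz,xz
∂2: piv[fjl,fjx,flz,fou,fox,glu,glx,gux,gvz,jlx,jlz,jxz,lox,uvx,uxz] rk=15  ker:lux,lxz
rk∂_2=15

rank∂_2=15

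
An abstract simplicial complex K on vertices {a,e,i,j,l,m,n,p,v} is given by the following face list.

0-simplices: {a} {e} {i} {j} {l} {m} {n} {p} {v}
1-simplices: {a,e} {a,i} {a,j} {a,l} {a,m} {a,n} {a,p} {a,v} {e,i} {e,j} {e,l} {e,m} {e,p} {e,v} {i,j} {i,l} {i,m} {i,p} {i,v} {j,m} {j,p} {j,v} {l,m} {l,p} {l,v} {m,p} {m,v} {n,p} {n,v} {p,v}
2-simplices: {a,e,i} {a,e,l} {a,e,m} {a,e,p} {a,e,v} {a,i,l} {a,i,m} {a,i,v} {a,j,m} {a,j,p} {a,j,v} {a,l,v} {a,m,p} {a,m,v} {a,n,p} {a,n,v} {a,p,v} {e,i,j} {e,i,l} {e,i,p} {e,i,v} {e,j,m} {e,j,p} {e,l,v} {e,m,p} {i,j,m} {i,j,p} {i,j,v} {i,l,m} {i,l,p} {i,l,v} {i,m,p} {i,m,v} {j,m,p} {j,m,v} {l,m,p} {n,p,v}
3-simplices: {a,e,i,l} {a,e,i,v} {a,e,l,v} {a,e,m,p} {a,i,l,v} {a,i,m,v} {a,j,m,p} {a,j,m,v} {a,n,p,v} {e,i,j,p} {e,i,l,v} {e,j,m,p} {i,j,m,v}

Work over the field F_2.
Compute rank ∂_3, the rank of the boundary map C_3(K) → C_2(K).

n_0=9 n_1=30 n_2=37 n_3=13  [Z2]
∂1: piv[ae,ai,aj,al,am,an,ap,av] rk=8  ker:ei,ej,el,em,ep,ev,ij,il,im,ip,iv,jm,jp,jv,lm,lp,lv,mp,mv,np,nv,pv
∂2: piv[aei,ael,aem,aep,aev,ail,aim,aiv,ajm,ajp,ajv,alv,amp,amv,anp,anv,apv,eij,eip,ejm,ilm,ilp] rk=22  ker:eil,eiv,ejp,elv,emp,ijm,ijp,ijv,ilv,imp,imv,jmp,jmv,lmp,npv
∂3: piv[aeil,aeiv,aelv,aemp,ailv,aimv,ajmp,ajmv,anpv,eijp,ejmp,ijmv] rk=12  ker:eilv
rk∂_3=12

rank∂_3=12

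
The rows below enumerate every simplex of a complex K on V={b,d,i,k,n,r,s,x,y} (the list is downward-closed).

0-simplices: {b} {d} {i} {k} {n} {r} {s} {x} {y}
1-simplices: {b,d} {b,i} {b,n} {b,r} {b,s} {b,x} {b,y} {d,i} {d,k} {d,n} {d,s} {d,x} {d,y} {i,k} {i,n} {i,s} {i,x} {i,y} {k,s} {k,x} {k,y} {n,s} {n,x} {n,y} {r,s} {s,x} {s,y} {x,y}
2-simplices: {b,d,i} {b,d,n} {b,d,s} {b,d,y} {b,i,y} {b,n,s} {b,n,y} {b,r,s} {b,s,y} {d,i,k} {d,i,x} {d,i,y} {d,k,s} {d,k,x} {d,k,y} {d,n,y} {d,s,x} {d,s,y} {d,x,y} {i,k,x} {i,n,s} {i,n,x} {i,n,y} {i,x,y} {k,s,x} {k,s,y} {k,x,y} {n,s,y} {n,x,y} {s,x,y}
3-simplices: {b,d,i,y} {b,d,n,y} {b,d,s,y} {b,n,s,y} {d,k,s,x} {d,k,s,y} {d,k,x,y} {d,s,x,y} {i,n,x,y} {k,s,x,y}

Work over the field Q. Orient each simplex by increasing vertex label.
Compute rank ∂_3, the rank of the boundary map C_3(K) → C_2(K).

n_0=9 n_1=28 n_2=30 n_3=10  [Q]
∂1: piv[bd,bi,bn,br,bs,bx,by,dk] rk=8  ker:di,dn,ds,dx,dy,ik,in,is,ix,iy,ks,kx,ky,ns,nx,ny,rs,sx,sy,xy
∂2: piv[bdi,bdn,bds,bdy,biy,bns,bny,brs,bsy,dik,dix,dks,dkx,dky,dsx,dxy,ins,inx,iny] rk=19  ker:diy,dny,dsy,ikx,ixy,ksx,ksy,kxy,nsy,nxy,sxy
∂3: piv[bdiy,bdny,bdsy,bnsy,dksx,dksy,dkxy,dsxy,inxy] rk=9  ker:ksxy
rk∂_3=9

rank∂_3=9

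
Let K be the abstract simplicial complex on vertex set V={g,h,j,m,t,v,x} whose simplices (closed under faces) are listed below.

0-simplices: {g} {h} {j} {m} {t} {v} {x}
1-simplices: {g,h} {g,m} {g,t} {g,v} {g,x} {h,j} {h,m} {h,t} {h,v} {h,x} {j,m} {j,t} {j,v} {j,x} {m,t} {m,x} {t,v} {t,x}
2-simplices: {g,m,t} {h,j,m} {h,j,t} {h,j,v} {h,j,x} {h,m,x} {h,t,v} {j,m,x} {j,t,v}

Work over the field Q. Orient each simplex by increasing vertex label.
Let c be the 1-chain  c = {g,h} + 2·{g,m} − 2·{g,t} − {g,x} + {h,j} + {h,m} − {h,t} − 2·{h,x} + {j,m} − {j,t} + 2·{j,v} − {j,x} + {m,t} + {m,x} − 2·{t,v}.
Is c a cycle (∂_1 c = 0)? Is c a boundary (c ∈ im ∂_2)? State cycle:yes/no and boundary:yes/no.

n_0=7 n_1=18 n_2=9  [Q]
∂1: piv[gh,gm,gt,gv,gx,hj] rk=6  ker:hm,ht,hv,hx,jm,jt,jv,jx,mt,mx,tv,tx
∂2: piv[gmt,hjm,hjt,hjv,hjx,hmx,htv] rk=7  ker:jmx,jtv
∂1c = 2·{h} + 2·{m} − {t} − 3·{x}

cycle:no boundary:no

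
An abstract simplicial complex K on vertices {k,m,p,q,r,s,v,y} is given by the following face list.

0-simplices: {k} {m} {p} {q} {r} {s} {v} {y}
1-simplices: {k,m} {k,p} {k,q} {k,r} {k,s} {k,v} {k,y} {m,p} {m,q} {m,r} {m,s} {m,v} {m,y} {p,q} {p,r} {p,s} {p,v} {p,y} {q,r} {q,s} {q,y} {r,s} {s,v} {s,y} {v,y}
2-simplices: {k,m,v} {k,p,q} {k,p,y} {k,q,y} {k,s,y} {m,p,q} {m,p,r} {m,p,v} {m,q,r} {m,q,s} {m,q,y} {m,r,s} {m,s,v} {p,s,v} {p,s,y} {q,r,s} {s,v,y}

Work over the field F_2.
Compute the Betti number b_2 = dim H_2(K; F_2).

b_2=1

n_0=8 n_1=25 n_2=17  [Z2]
∂1: piv[km,kp,kq,kr,ks,kv,ky] rk=7  ker:mp,mq,mr,ms,mv,my,pq,pr,ps,pv,py,qr,qs,qy,rs,sv,sy,vy
∂2: piv[kmv,kpq,kpy,kqy,ksy,mpq,mpr,mpv,mqr,mqs,mqy,mrs,msv,psv,psy,svy] rk=16  ker:qrs
b_2=(17−16)−0=1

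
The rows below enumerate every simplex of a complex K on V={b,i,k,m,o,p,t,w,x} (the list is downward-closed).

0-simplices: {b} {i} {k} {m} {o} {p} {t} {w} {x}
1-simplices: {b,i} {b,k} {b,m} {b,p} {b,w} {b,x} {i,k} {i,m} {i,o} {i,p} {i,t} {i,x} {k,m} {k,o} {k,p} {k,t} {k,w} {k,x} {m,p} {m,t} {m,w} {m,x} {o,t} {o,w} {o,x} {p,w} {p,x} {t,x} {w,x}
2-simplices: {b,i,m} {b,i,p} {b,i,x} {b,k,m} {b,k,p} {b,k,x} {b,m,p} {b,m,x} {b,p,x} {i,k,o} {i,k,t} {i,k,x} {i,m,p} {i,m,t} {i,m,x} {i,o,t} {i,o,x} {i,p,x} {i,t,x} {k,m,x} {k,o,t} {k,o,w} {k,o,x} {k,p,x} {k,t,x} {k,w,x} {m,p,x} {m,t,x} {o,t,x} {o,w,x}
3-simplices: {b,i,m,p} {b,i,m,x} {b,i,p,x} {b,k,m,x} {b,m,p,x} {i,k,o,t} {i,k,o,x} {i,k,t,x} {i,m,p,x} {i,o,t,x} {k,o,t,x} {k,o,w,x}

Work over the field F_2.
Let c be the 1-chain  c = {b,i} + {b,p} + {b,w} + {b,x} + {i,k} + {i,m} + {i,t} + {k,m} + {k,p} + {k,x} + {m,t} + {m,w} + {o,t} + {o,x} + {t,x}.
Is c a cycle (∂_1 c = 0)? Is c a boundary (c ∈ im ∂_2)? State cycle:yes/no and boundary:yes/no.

cycle:yes boundary:no

n_0=9 n_1=29 n_2=30 n_3=12  [Z2]
∂1: piv[bi,bk,bm,bp,bw,bx,io,it] rk=8  ker:ik,im,ip,ix,km,ko,kp,kt,kw,kx,mp,mt,mw,mx,ot,ow,ox,pw,px,tx,wx
∂2: piv[bim,bip,bix,bkm,bkp,bkx,bmp,bmx,bpx,iko,ikt,ikx,imt,iot,iox,itx,kow,kwx] rk=18  ker:imp,imx,ipx,kmx,kot,kox,kpx,ktx,mpx,mtx,otx,owx
∂3: piv[bimp,bimx,bipx,bkmx,bmpx,ikot,ikox,iktx,iotx,kowx] rk=10  ker:impx,kotx
∂1c = 0
c vs im∂2: residual ≠ 0 ⇒ not boundary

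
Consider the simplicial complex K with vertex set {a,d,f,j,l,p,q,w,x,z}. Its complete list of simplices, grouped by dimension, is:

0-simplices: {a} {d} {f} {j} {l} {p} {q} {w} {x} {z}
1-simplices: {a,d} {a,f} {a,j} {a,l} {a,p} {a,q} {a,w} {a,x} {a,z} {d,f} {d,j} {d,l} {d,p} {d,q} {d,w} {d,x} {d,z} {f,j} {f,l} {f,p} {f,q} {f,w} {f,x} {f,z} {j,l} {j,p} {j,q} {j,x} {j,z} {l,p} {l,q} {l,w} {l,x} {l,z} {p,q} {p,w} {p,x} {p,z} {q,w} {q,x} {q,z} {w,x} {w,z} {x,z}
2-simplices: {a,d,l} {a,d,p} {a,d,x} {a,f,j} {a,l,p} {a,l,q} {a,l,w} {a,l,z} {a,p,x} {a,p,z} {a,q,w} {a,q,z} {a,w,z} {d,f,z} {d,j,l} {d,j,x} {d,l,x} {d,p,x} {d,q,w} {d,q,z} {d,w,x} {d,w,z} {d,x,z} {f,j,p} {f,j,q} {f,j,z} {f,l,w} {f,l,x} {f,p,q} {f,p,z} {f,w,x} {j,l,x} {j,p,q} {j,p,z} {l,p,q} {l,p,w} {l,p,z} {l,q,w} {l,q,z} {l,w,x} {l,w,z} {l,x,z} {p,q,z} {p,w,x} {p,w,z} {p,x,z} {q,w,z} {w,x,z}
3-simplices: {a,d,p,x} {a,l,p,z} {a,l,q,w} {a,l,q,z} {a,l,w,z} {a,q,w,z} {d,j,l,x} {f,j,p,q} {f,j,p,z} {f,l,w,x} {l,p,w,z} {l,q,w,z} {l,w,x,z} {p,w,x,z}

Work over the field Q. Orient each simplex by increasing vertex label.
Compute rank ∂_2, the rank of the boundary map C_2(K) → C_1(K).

rank∂_2=31

n_0=10 n_1=44 n_2=48 n_3=14  [Q]
∂1: piv[ad,af,aj,al,ap,aq,aw,ax,az] rk=9  ker:df,dj,dl,dp,dq,dw,dx,dz,fj,fl,fp,fq,fw,fx,fz,jl,jp,jq,jx,jz,lp,lq,lw,lx,lz,pq,pw,px,pz,qw,qx,qz,wx,wz,xz
∂2: piv[adl,adp,adx,afj,alp,alq,alw,alz,apx,apz,aqw,aqz,awz,dfz,djl,djx,dlx,dqw,dqz,dwx,dxz,fjp,fjq,fjz,flw,flx,fpq,fpz,fwx,lpq,lpw] rk=31  ker:dpx,dwz,jlx,jpq,jpz,lpz,lqw,lqz,lwx,lwz,lxz,pqz,pwx,pwz,pxz,qwz,wxz
∂3: piv[adpx,alpz,alqw,alqz,alwz,aqwz,djlx,fjpq,fjpz,flwx,lpwz,lwxz,pwxz] rk=13  ker:lqwz
rk∂_2=31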